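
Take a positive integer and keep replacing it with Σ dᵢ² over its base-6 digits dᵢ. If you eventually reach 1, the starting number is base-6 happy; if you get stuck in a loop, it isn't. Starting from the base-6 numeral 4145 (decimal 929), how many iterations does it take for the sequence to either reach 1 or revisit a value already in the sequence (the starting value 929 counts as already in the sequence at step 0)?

929 = (4,1,4,5)_6 → 4² + 1² + 4² + 5² = 58
58 = (1,3,4)_6 → 1² + 3² + 4² = 26
26 = (4,2)_6 → 4² + 2² = 20
20 = (3,2)_6 → 3² + 2² = 13
13 = (2,1)_6 → 2² + 1² = 5
5 = (5)_6 → 5² = 25
25 = (4,1)_6 → 4² + 1² = 17
17 = (2,5)_6 → 2² + 5² = 29
29 = (4,5)_6 → 4² + 5² = 41
41 = (1,0,5)_6 → 1² + 0² + 5² = 26  — 26 repeats.
That took 10 steps.

10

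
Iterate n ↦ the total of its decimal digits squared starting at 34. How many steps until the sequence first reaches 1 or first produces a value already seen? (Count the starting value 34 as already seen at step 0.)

34 → 3² + 4² = 25
25 → 2² + 5² = 29
29 → 2² + 9² = 85
85 → 8² + 5² = 89
89 → 8² + 9² = 145
145 → 1² + 4² + 5² = 42
42 → 4² + 2² = 20
20 → 2² + 0² = 4
4 → 4² = 16
16 → 1² + 6² = 37
37 → 3² + 7² = 58
58 → 5² + 8² = 89  — 89 repeats.
That took 12 steps.

12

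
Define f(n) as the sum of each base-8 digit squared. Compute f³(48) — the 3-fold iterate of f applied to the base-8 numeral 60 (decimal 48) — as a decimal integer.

48 = (6,0)_8 → 6² + 0² = 36
36 = (4,4)_8 → 4² + 4² = 32
32 = (4,0)_8 → 4² + 0² = 16

16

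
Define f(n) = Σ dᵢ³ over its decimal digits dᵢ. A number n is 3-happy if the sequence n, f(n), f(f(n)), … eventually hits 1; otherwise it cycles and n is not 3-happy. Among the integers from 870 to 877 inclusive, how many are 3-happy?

1

870: 870 → 855 → 762 → 567 → 684 → 792 → 1080 → 513 → 153 → 153  (repeats 153)
871: 871 → 856 → 853 → 664 → 496 → 1009 → 730 → 370 → 370  (repeats 370)
872: 872 → 863 → 755 → 593 → 881 → 1025 → 134 → 92 → 737 → 713 → 371 → 371  (repeats 371)
873: 873 → 882 → 1032 → 36 → 243 → 99 → 1458 → 702 → 351 → 153 → 153  (repeats 153)
874: 874 → 919 → 1459 → 919  (repeats 919)
875: 875 → 980 → 1241 → 74 → 407 → 407  (repeats 407)
876: 876 → 1071 → 345 → 216 → 225 → 141 → 66 → 432 → 99 → 1458 → 702 → 351 → 153 → 153  (repeats 153)
877: 877 → 1198 → 1243 → 100 → 1  (reaches 1)
3-happy: 877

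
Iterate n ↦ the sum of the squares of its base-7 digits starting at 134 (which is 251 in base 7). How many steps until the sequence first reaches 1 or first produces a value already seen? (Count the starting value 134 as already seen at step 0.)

134 = (2,5,1)_7 → 30
30 = (4,2)_7 → 20
20 = (2,6)_7 → 40
40 = (5,5)_7 → 50
50 = (1,0,1)_7 → 2
2 = (2)_7 → 4
4 = (4)_7 → 16
16 = (2,2)_7 → 8
8 = (1,1)_7 → 2  — 2 repeats.
That took 9 steps.

9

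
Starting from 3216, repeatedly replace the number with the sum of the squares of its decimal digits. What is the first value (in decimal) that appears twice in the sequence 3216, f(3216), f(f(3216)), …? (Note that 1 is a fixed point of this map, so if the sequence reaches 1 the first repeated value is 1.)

3216 → 3² + 2² + 1² + 6² = 9 + 4 + 1 + 36 = 50
50 → 5² + 0² = 25 + 0 = 25
25 → 2² + 5² = 4 + 25 = 29
29 → 2² + 9² = 4 + 81 = 85
85 → 8² + 5² = 64 + 25 = 89
89 → 8² + 9² = 64 + 81 = 145
145 → 1² + 4² + 5² = 1 + 16 + 25 = 42
42 → 4² + 2² = 16 + 4 = 20
20 → 2² + 0² = 4 + 0 = 4
4 → 4² = 16
16 → 1² + 6² = 1 + 36 = 37
37 → 3² + 7² = 9 + 49 = 58
58 → 5² + 8² = 25 + 64 = 89  — 89 already appeared earlier.

89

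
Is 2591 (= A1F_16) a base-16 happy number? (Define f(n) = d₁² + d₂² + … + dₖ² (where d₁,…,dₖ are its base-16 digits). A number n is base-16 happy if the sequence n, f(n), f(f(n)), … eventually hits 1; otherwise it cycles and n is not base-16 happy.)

base-16 happy

2591 = (10,1,15)_16 → 10² + 1² + 15² = 326
326 = (1,4,6)_16 → 1² + 4² + 6² = 53
53 = (3,5)_16 → 3² + 5² = 34
34 = (2,2)_16 → 2² + 2² = 8
8 = (8)_16 → 8² = 64
64 = (4,0)_16 → 4² + 0² = 16
16 = (1,0)_16 → 1² + 0² = 1  — reached 1.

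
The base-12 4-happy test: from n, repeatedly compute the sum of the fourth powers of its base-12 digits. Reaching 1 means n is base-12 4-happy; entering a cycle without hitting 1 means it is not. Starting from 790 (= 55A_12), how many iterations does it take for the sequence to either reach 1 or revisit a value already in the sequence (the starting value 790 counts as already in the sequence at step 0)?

790 = (5,5,10)_12 → 5⁴ + 5⁴ + 10⁴ = 625 + 625 + 10000 = 11250
11250 = (6,6,1,6)_12 → 6⁴ + 6⁴ + 1⁴ + 6⁴ = 1296 + 1296 + 1 + 1296 = 3889
3889 = (2,3,0,1)_12 → 2⁴ + 3⁴ + 0⁴ + 1⁴ = 16 + 81 + 0 + 1 = 98
98 = (8,2)_12 → 8⁴ + 2⁴ = 4096 + 16 = 4112
4112 = (2,4,6,8)_12 → 2⁴ + 4⁴ + 6⁴ + 8⁴ = 16 + 256 + 1296 + 4096 = 5664
5664 = (3,3,4,0)_12 → 3⁴ + 3⁴ + 4⁴ + 0⁴ = 81 + 81 + 256 + 0 = 418
418 = (2,10,10)_12 → 2⁴ + 10⁴ + 10⁴ = 16 + 10000 + 10000 = 20016
20016 = (11,7,0,0)_12 → 11⁴ + 7⁴ + 0⁴ + 0⁴ = 14641 + 2401 + 0 + 0 = 17042
17042 = (9,10,4,2)_12 → 9⁴ + 10⁴ + 4⁴ + 2⁴ = 6561 + 10000 + 256 + 16 = 16833
16833 = (9,8,10,9)_12 → 9⁴ + 8⁴ + 10⁴ + 9⁴ = 6561 + 4096 + 10000 + 6561 = 27218
27218 = (1,3,9,0,2)_12 → 1⁴ + 3⁴ + 9⁴ + 0⁴ + 2⁴ = 1 + 81 + 6561 + 0 + 16 = 6659
6659 = (3,10,2,11)_12 → 3⁴ + 10⁴ + 2⁴ + 11⁴ = 81 + 10000 + 16 + 14641 = 24738
24738 = (1,2,3,9,6)_12 → 1⁴ + 2⁴ + 3⁴ + 9⁴ + 6⁴ = 1 + 16 + 81 + 6561 + 1296 = 7955
7955 = (4,7,2,11)_12 → 4⁴ + 7⁴ + 2⁴ + 11⁴ = 256 + 2401 + 16 + 14641 = 17314
17314 = (10,0,2,10)_12 → 10⁴ + 0⁴ + 2⁴ + 10⁴ = 10000 + 0 + 16 + 10000 = 20016  — 20016 repeats.
That took 15 steps.

15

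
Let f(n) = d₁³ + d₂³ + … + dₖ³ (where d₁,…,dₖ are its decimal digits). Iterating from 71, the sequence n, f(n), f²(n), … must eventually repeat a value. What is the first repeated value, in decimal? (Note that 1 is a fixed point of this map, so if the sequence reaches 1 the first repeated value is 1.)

371

71 → 7³ + 1³ = 343 + 1 = 344
344 → 3³ + 4³ + 4³ = 27 + 64 + 64 = 155
155 → 1³ + 5³ + 5³ = 1 + 125 + 125 = 251
251 → 2³ + 5³ + 1³ = 8 + 125 + 1 = 134
134 → 1³ + 3³ + 4³ = 1 + 27 + 64 = 92
92 → 9³ + 2³ = 729 + 8 = 737
737 → 7³ + 3³ + 7³ = 343 + 27 + 343 = 713
713 → 7³ + 1³ + 3³ = 343 + 1 + 27 = 371
371 → 3³ + 7³ + 1³ = 27 + 343 + 1 = 371  — 371 already appeared earlier.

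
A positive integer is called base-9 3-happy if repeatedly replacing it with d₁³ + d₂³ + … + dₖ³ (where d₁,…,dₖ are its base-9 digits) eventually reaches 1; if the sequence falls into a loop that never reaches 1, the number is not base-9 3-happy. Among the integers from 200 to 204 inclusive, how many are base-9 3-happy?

200: 200 → 80 → 1024 → 496 → 218 → 232 → 694 → 638 → 1198 → 470 → 476 → 980 → 540 → 432 → 152 → 856 → 128 → 134 → 638  — not base-9 3-happy
201: 201 → 99 → 9 → 1  — base-9 3-happy
202: 202 → 136 → 218 → 232 → 694 → 638 → 1198 → 470 → 476 → 980 → 540 → 432 → 152 → 856 → 128 → 134 → 638  — not base-9 3-happy
203: 203 → 197 → 547 → 775 → 127 → 127  — not base-9 3-happy
204: 204 → 288 → 152 → 856 → 128 → 134 → 638 → 1198 → 470 → 476 → 980 → 540 → 432 → 152  — not base-9 3-happy
base-9 3-happy: 201

1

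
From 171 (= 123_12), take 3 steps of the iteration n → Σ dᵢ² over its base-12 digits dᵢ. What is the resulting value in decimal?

171 = (1,2,3)_12 → 1² + 2² + 3² = 14
14 = (1,2)_12 → 1² + 2² = 5
5 = (5)_12 → 5² = 25

25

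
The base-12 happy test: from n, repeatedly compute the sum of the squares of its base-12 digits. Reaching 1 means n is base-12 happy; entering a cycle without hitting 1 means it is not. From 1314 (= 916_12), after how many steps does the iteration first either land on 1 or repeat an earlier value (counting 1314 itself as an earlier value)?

11

1314 = (9,1,6)_12 → 9² + 1² + 6² = 118
118 = (9,10)_12 → 9² + 10² = 181
181 = (1,3,1)_12 → 1² + 3² + 1² = 11
11 = (11)_12 → 11² = 121
121 = (10,1)_12 → 10² + 1² = 101
101 = (8,5)_12 → 8² + 5² = 89
89 = (7,5)_12 → 7² + 5² = 74
74 = (6,2)_12 → 6² + 2² = 40
40 = (3,4)_12 → 3² + 4² = 25
25 = (2,1)_12 → 2² + 1² = 5
5 = (5)_12 → 5² = 25  — 25 repeats.
That took 11 steps.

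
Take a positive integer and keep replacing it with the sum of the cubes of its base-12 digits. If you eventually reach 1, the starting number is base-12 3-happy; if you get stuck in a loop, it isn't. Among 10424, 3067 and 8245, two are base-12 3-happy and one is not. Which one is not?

3067

10424: 10424 → 792 → 341 → 197 → 190 → 1028 → 856 → 1520 → 1728 → 1  — reaches 1 (base-12 3-happy)
3067: 3067 → 1100 → 1198 → 1539 → 1539  — repeats 1539 (not base-12 3-happy)
8245: 8245 → 821 → 762 → 368 → 736 → 190 → 1028 → 856 → 1520 → 1728 → 1  — reaches 1 (base-12 3-happy)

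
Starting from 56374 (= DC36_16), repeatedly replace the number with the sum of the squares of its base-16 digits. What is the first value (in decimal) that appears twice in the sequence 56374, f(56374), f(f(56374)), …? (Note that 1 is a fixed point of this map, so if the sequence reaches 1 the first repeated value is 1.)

169

56374 = (13,12,3,6)_16 → 13² + 12² + 3² + 6² = 358
358 = (1,6,6)_16 → 1² + 6² + 6² = 73
73 = (4,9)_16 → 4² + 9² = 97
97 = (6,1)_16 → 6² + 1² = 37
37 = (2,5)_16 → 2² + 5² = 29
29 = (1,13)_16 → 1² + 13² = 170
170 = (10,10)_16 → 10² + 10² = 200
200 = (12,8)_16 → 12² + 8² = 208
208 = (13,0)_16 → 13² + 0² = 169
169 = (10,9)_16 → 10² + 9² = 181
181 = (11,5)_16 → 11² + 5² = 146
146 = (9,2)_16 → 9² + 2² = 85
85 = (5,5)_16 → 5² + 5² = 50
50 = (3,2)_16 → 3² + 2² = 13
13 = (13)_16 → 13² = 169  — 169 already appeared earlier.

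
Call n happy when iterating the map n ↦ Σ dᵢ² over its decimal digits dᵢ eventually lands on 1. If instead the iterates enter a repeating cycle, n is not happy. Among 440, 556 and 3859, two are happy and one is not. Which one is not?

440: 440 → 32 → 13 → 10 → 1  — reaches 1 (happy)
556: 556 → 86 → 100 → 1  — reaches 1 (happy)
3859: 3859 → 179 → 131 → 11 → 2 → 4 → 16 → 37 → 58 → 89 → 145 → 42 → 20 → 4  — repeats 4 (not happy)

3859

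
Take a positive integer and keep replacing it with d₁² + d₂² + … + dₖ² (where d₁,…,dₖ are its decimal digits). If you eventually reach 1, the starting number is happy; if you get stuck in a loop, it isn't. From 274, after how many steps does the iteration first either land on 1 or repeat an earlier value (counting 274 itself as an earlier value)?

14

274 → 2² + 7² + 4² = 69
69 → 6² + 9² = 117
117 → 1² + 1² + 7² = 51
51 → 5² + 1² = 26
26 → 2² + 6² = 40
40 → 4² + 0² = 16
16 → 1² + 6² = 37
37 → 3² + 7² = 58
58 → 5² + 8² = 89
89 → 8² + 9² = 145
145 → 1² + 4² + 5² = 42
42 → 4² + 2² = 20
20 → 2² + 0² = 4
4 → 4² = 16  — 16 repeats.
That took 14 steps.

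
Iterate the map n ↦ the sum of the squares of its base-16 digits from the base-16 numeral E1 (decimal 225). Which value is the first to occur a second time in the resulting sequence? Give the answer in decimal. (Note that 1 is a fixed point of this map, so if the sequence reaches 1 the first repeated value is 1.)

225 = (14,1)_16 → 14² + 1² = 196 + 1 = 197
197 = (12,5)_16 → 12² + 5² = 144 + 25 = 169
169 = (10,9)_16 → 10² + 9² = 100 + 81 = 181
181 = (11,5)_16 → 11² + 5² = 121 + 25 = 146
146 = (9,2)_16 → 9² + 2² = 81 + 4 = 85
85 = (5,5)_16 → 5² + 5² = 25 + 25 = 50
50 = (3,2)_16 → 3² + 2² = 9 + 4 = 13
13 = (13)_16 → 13² = 169  — 169 already appeared earlier.

169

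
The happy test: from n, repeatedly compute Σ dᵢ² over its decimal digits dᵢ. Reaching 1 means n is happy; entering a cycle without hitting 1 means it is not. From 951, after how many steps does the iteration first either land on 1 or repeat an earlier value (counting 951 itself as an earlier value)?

951 → 9² + 5² + 1² = 81 + 25 + 1 = 107
107 → 1² + 0² + 7² = 1 + 0 + 49 = 50
50 → 5² + 0² = 25 + 0 = 25
25 → 2² + 5² = 4 + 25 = 29
29 → 2² + 9² = 4 + 81 = 85
85 → 8² + 5² = 64 + 25 = 89
89 → 8² + 9² = 64 + 81 = 145
145 → 1² + 4² + 5² = 1 + 16 + 25 = 42
42 → 4² + 2² = 16 + 4 = 20
20 → 2² + 0² = 4 + 0 = 4
4 → 4² = 16
16 → 1² + 6² = 1 + 36 = 37
37 → 3² + 7² = 9 + 49 = 58
58 → 5² + 8² = 25 + 64 = 89  — 89 repeats.
That took 14 steps.

14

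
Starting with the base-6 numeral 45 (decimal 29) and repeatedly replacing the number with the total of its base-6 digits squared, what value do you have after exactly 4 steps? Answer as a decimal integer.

29 = (4,5)_6 → 41
41 = (1,0,5)_6 → 26
26 = (4,2)_6 → 20
20 = (3,2)_6 → 13

13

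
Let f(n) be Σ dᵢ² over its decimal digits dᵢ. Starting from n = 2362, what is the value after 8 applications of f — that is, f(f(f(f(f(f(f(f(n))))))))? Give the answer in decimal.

42

2362 → 2² + 3² + 6² + 2² = 4 + 9 + 36 + 4 = 53
53 → 5² + 3² = 25 + 9 = 34
34 → 3² + 4² = 9 + 16 = 25
25 → 2² + 5² = 4 + 25 = 29
29 → 2² + 9² = 4 + 81 = 85
85 → 8² + 5² = 64 + 25 = 89
89 → 8² + 9² = 64 + 81 = 145
145 → 1² + 4² + 5² = 1 + 16 + 25 = 42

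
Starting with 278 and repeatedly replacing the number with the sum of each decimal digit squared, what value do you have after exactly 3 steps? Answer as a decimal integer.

26

278 → 117
117 → 51
51 → 26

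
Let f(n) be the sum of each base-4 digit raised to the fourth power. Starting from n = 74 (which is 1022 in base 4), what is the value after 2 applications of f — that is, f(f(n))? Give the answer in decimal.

17

74 = (1,0,2,2)_4 → 1⁴ + 0⁴ + 2⁴ + 2⁴ = 1 + 0 + 16 + 16 = 33
33 = (2,0,1)_4 → 2⁴ + 0⁴ + 1⁴ = 16 + 0 + 1 = 17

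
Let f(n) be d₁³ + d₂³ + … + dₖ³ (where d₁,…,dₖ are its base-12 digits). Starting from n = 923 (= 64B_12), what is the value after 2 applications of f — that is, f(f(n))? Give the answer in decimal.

923 = (6,4,11)_12 → 6³ + 4³ + 11³ = 1611
1611 = (11,2,3)_12 → 11³ + 2³ + 3³ = 1366

1366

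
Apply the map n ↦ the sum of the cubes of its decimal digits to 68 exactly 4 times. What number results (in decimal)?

68 → 6³ + 8³ = 728
728 → 7³ + 2³ + 8³ = 863
863 → 8³ + 6³ + 3³ = 755
755 → 7³ + 5³ + 5³ = 593

593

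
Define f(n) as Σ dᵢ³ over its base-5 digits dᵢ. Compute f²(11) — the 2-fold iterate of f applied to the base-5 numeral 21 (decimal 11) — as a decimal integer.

65

11 = (2,1)_5 → 2³ + 1³ = 9
9 = (1,4)_5 → 1³ + 4³ = 65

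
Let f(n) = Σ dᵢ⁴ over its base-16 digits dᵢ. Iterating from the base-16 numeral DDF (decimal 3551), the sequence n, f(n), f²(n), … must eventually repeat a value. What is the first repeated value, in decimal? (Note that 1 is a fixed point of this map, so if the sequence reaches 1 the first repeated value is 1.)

47314

3551 = (13,13,15)_16 → 13⁴ + 13⁴ + 15⁴ = 28561 + 28561 + 50625 = 107747
107747 = (1,10,4,14,3)_16 → 1⁴ + 10⁴ + 4⁴ + 14⁴ + 3⁴ = 1 + 10000 + 256 + 38416 + 81 = 48754
48754 = (11,14,7,2)_16 → 11⁴ + 14⁴ + 7⁴ + 2⁴ = 14641 + 38416 + 2401 + 16 = 55474
55474 = (13,8,11,2)_16 → 13⁴ + 8⁴ + 11⁴ + 2⁴ = 28561 + 4096 + 14641 + 16 = 47314
47314 = (11,8,13,2)_16 → 11⁴ + 8⁴ + 13⁴ + 2⁴ = 14641 + 4096 + 28561 + 16 = 47314  — 47314 already appeared earlier.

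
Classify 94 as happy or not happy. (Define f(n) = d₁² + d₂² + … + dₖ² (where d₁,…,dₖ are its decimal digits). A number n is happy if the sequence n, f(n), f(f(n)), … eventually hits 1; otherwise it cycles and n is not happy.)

happy

94 → 9² + 4² = 97
97 → 9² + 7² = 130
130 → 1² + 3² + 0² = 10
10 → 1² + 0² = 1  — reached 1.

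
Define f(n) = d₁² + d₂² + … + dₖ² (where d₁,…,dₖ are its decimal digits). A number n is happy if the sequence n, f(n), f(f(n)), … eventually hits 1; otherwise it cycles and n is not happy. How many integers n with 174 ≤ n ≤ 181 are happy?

174: 174 → 66 → 72 → 53 → 34 → 25 → 29 → 85 → 89 → 145 → 42 → 20 → 4 → 16 → 37 → 58 → 89  (repeats 89)
175: 175 → 75 → 74 → 65 → 61 → 37 → 58 → 89 → 145 → 42 → 20 → 4 → 16 → 37  (repeats 37)
176: 176 → 86 → 100 → 1  (reaches 1)
177: 177 → 99 → 162 → 41 → 17 → 50 → 25 → 29 → 85 → 89 → 145 → 42 → 20 → 4 → 16 → 37 → 58 → 89  (repeats 89)
178: 178 → 114 → 18 → 65 → 61 → 37 → 58 → 89 → 145 → 42 → 20 → 4 → 16 → 37  (repeats 37)
179: 179 → 131 → 11 → 2 → 4 → 16 → 37 → 58 → 89 → 145 → 42 → 20 → 4  (repeats 4)
180: 180 → 65 → 61 → 37 → 58 → 89 → 145 → 42 → 20 → 4 → 16 → 37  (repeats 37)
181: 181 → 66 → 72 → 53 → 34 → 25 → 29 → 85 → 89 → 145 → 42 → 20 → 4 → 16 → 37 → 58 → 89  (repeats 89)
happy: 176

1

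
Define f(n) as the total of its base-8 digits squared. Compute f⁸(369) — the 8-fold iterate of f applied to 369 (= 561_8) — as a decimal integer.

369 = (5,6,1)_8 → 5² + 6² + 1² = 25 + 36 + 1 = 62
62 = (7,6)_8 → 7² + 6² = 49 + 36 = 85
85 = (1,2,5)_8 → 1² + 2² + 5² = 1 + 4 + 25 = 30
30 = (3,6)_8 → 3² + 6² = 9 + 36 = 45
45 = (5,5)_8 → 5² + 5² = 25 + 25 = 50
50 = (6,2)_8 → 6² + 2² = 36 + 4 = 40
40 = (5,0)_8 → 5² + 0² = 25 + 0 = 25
25 = (3,1)_8 → 3² + 1² = 9 + 1 = 10

10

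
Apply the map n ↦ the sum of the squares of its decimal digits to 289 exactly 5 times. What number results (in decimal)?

289 → 2² + 8² + 9² = 149
149 → 1² + 4² + 9² = 98
98 → 9² + 8² = 145
145 → 1² + 4² + 5² = 42
42 → 4² + 2² = 20

20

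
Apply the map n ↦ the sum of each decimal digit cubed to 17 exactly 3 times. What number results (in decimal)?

251

17 → 1³ + 7³ = 344
344 → 3³ + 4³ + 4³ = 155
155 → 1³ + 5³ + 5³ = 251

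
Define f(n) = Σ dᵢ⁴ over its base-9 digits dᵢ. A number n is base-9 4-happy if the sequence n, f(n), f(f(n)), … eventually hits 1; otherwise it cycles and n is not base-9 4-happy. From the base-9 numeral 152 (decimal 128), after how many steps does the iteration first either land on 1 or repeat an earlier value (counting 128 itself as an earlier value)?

12

128 = (1,5,2)_9 → 1⁴ + 5⁴ + 2⁴ = 642
642 = (7,8,3)_9 → 7⁴ + 8⁴ + 3⁴ = 6578
6578 = (1,0,0,1,8)_9 → 1⁴ + 0⁴ + 0⁴ + 1⁴ + 8⁴ = 4098
4098 = (5,5,5,3)_9 → 5⁴ + 5⁴ + 5⁴ + 3⁴ = 1956
1956 = (2,6,1,3)_9 → 2⁴ + 6⁴ + 1⁴ + 3⁴ = 1394
1394 = (1,8,1,8)_9 → 1⁴ + 8⁴ + 1⁴ + 8⁴ = 8194
8194 = (1,2,2,1,4)_9 → 1⁴ + 2⁴ + 2⁴ + 1⁴ + 4⁴ = 290
290 = (3,5,2)_9 → 3⁴ + 5⁴ + 2⁴ = 722
722 = (8,8,2)_9 → 8⁴ + 8⁴ + 2⁴ = 8208
8208 = (1,2,2,3,0)_9 → 1⁴ + 2⁴ + 2⁴ + 3⁴ + 0⁴ = 114
114 = (1,3,6)_9 → 1⁴ + 3⁴ + 6⁴ = 1378
1378 = (1,8,0,1)_9 → 1⁴ + 8⁴ + 0⁴ + 1⁴ = 4098  — 4098 repeats.
That took 12 steps.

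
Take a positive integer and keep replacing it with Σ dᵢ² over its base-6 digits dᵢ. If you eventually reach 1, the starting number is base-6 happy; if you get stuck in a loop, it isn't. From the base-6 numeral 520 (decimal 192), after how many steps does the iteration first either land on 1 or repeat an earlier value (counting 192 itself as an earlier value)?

192 = (5,2,0)_6 → 5² + 2² + 0² = 25 + 4 + 0 = 29
29 = (4,5)_6 → 4² + 5² = 16 + 25 = 41
41 = (1,0,5)_6 → 1² + 0² + 5² = 1 + 0 + 25 = 26
26 = (4,2)_6 → 4² + 2² = 16 + 4 = 20
20 = (3,2)_6 → 3² + 2² = 9 + 4 = 13
13 = (2,1)_6 → 2² + 1² = 4 + 1 = 5
5 = (5)_6 → 5² = 25
25 = (4,1)_6 → 4² + 1² = 16 + 1 = 17
17 = (2,5)_6 → 2² + 5² = 4 + 25 = 29  — 29 repeats.
That took 9 steps.

9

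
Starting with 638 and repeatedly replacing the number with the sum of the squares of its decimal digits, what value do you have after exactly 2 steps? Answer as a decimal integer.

638 → 6² + 3² + 8² = 109
109 → 1² + 0² + 9² = 82

82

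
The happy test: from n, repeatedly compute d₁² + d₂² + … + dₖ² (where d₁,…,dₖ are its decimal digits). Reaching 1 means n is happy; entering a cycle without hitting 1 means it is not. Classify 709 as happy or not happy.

happy

709 → 7² + 0² + 9² = 49 + 0 + 81 = 130
130 → 1² + 3² + 0² = 1 + 9 + 0 = 10
10 → 1² + 0² = 1 + 0 = 1  — reached 1.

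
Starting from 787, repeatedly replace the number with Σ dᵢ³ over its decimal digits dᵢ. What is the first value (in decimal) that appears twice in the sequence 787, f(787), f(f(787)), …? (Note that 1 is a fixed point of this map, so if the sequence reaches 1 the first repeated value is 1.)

1

787 → 7³ + 8³ + 7³ = 343 + 512 + 343 = 1198
1198 → 1³ + 1³ + 9³ + 8³ = 1 + 1 + 729 + 512 = 1243
1243 → 1³ + 2³ + 4³ + 3³ = 1 + 8 + 64 + 27 = 100
100 → 1³ + 0³ + 0³ = 1 + 0 + 0 = 1  — reached the fixed point 1.
1 → 1, so 1 is the first repeated value.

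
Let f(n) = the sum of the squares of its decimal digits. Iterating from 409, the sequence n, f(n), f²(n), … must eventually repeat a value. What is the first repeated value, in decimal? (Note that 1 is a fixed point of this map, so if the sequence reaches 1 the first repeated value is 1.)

1

409 → 4² + 0² + 9² = 16 + 0 + 81 = 97
97 → 9² + 7² = 81 + 49 = 130
130 → 1² + 3² + 0² = 1 + 9 + 0 = 10
10 → 1² + 0² = 1 + 0 = 1  — reached the fixed point 1.
1 → 1, so 1 is the first repeated value.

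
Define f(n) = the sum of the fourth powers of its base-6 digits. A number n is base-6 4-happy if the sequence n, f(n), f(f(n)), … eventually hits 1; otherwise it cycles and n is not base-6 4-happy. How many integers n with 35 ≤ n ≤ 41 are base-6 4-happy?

35: 35 → 1250 → 1153 → 642 → 1266 → 1251 → 1218 → 1331 → 1251  (repeats 1251)
36: 36 → 1  (reaches 1)
37: 37 → 2 → 16 → 272 → 99 → 353 → 963 → 609 → 978 → 338 → 114 → 82 → 273 → 164 → 353  (repeats 353)
38: 38 → 17 → 641 → 1522 → 259 → 4 → 256 → 258 → 3 → 81 → 98 → 288 → 17  (repeats 17)
39: 39 → 82 → 273 → 164 → 353 → 963 → 609 → 978 → 338 → 114 → 82  (repeats 82)
40: 40 → 257 → 627 → 738 → 178 → 1137 → 788 → 803 → 963 → 609 → 978 → 338 → 114 → 82 → 273 → 164 → 353 → 963  (repeats 963)
41: 41 → 626 → 673 → 338 → 114 → 82 → 273 → 164 → 353 → 963 → 609 → 978 → 338  (repeats 338)
base-6 4-happy: 36

1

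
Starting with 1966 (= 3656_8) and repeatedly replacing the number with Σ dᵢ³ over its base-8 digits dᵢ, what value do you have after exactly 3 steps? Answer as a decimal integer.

27

1966 = (3,6,5,6)_8 → 3³ + 6³ + 5³ + 6³ = 27 + 216 + 125 + 216 = 584
584 = (1,1,1,0)_8 → 1³ + 1³ + 1³ + 0³ = 1 + 1 + 1 + 0 = 3
3 = (3)_8 → 3³ = 27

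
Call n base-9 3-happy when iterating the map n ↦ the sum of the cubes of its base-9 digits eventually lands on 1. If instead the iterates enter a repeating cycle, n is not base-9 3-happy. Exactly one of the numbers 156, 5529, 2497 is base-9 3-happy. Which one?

156: 156 → 540 → 432 → 152 → 856 → 128 → 134 → 638 → 1198 → 470 → 476 → 980 → 540  — repeats 540 (not base-9 3-happy)
5529: 5529 → 503 → 729 → 1  — reaches 1 (base-9 3-happy)
2497: 2497 → 461 → 349 → 415 → 127 → 127  — repeats 127 (not base-9 3-happy)

5529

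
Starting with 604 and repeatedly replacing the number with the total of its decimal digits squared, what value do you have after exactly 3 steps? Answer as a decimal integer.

85

604 → 52
52 → 29
29 → 85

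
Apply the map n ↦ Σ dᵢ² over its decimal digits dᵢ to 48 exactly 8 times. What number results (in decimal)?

42

48 → 4² + 8² = 16 + 64 = 80
80 → 8² + 0² = 64 + 0 = 64
64 → 6² + 4² = 36 + 16 = 52
52 → 5² + 2² = 25 + 4 = 29
29 → 2² + 9² = 4 + 81 = 85
85 → 8² + 5² = 64 + 25 = 89
89 → 8² + 9² = 64 + 81 = 145
145 → 1² + 4² + 5² = 1 + 16 + 25 = 42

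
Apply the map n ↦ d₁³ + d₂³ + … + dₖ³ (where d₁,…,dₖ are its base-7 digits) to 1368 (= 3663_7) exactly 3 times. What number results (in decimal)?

126

1368 = (3,6,6,3)_7 → 3³ + 6³ + 6³ + 3³ = 27 + 216 + 216 + 27 = 486
486 = (1,2,6,3)_7 → 1³ + 2³ + 6³ + 3³ = 1 + 8 + 216 + 27 = 252
252 = (5,1,0)_7 → 5³ + 1³ + 0³ = 125 + 1 + 0 = 126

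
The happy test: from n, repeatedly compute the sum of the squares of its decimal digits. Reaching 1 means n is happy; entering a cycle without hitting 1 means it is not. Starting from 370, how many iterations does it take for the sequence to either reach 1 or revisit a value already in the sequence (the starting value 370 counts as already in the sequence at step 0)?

370 → 3² + 7² + 0² = 9 + 49 + 0 = 58
58 → 5² + 8² = 25 + 64 = 89
89 → 8² + 9² = 64 + 81 = 145
145 → 1² + 4² + 5² = 1 + 16 + 25 = 42
42 → 4² + 2² = 16 + 4 = 20
20 → 2² + 0² = 4 + 0 = 4
4 → 4² = 16
16 → 1² + 6² = 1 + 36 = 37
37 → 3² + 7² = 9 + 49 = 58  — 58 repeats.
That took 9 steps.

9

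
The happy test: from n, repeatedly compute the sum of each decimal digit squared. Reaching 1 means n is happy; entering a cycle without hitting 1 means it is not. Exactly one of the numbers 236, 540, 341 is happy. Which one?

236

236: 236 → 49 → 97 → 130 → 10 → 1  — reaches 1 (happy)
540: 540 → 41 → 17 → 50 → 25 → 29 → 85 → 89 → 145 → 42 → 20 → 4 → 16 → 37 → 58 → 89  — repeats 89 (not happy)
341: 341 → 26 → 40 → 16 → 37 → 58 → 89 → 145 → 42 → 20 → 4 → 16  — repeats 16 (not happy)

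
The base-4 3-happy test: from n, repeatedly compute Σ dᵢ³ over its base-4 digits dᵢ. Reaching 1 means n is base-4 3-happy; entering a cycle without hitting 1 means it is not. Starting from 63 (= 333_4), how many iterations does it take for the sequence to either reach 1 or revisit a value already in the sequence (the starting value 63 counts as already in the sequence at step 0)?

63 = (3,3,3)_4 → 81
81 = (1,1,0,1)_4 → 3
3 = (3)_4 → 27
27 = (1,2,3)_4 → 36
36 = (2,1,0)_4 → 9
9 = (2,1)_4 → 9  — 9 repeats.
That took 6 steps.

6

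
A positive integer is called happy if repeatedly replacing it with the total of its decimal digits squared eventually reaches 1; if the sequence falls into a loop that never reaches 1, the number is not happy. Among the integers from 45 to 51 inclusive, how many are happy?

45: 45 → 41 → 17 → 50 → 25 → 29 → 85 → 89 → 145 → 42 → 20 → 4 → 16 → 37 → 58 → 89  (repeats 89)
46: 46 → 52 → 29 → 85 → 89 → 145 → 42 → 20 → 4 → 16 → 37 → 58 → 89  (repeats 89)
47: 47 → 65 → 61 → 37 → 58 → 89 → 145 → 42 → 20 → 4 → 16 → 37  (repeats 37)
48: 48 → 80 → 64 → 52 → 29 → 85 → 89 → 145 → 42 → 20 → 4 → 16 → 37 → 58 → 89  (repeats 89)
49: 49 → 97 → 130 → 10 → 1  (reaches 1)
50: 50 → 25 → 29 → 85 → 89 → 145 → 42 → 20 → 4 → 16 → 37 → 58 → 89  (repeats 89)
51: 51 → 26 → 40 → 16 → 37 → 58 → 89 → 145 → 42 → 20 → 4 → 16  (repeats 16)
happy: 49

1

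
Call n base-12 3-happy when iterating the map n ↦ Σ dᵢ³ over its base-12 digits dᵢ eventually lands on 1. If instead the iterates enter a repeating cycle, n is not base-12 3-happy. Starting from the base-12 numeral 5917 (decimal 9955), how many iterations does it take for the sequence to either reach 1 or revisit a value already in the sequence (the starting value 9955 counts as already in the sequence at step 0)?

3

9955 = (5,9,1,7)_12 → 5³ + 9³ + 1³ + 7³ = 125 + 729 + 1 + 343 = 1198
1198 = (8,3,10)_12 → 8³ + 3³ + 10³ = 512 + 27 + 1000 = 1539
1539 = (10,8,3)_12 → 10³ + 8³ + 3³ = 1000 + 512 + 27 = 1539  — 1539 repeats.
That took 3 steps.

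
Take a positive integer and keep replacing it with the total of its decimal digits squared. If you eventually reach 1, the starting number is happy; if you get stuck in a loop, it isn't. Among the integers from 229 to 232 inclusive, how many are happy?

1

229: 229 → 89 → 145 → 42 → 20 → 4 → 16 → 37 → 58 → 89  — not happy
230: 230 → 13 → 10 → 1  — happy
231: 231 → 14 → 17 → 50 → 25 → 29 → 85 → 89 → 145 → 42 → 20 → 4 → 16 → 37 → 58 → 89  — not happy
232: 232 → 17 → 50 → 25 → 29 → 85 → 89 → 145 → 42 → 20 → 4 → 16 → 37 → 58 → 89  — not happy
happy: 230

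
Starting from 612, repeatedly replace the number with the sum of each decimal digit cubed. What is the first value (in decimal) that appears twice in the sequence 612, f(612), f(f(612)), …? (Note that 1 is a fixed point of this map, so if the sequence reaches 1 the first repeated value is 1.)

153

612 → 225
225 → 141
141 → 66
66 → 432
432 → 99
99 → 1458
1458 → 702
702 → 351
351 → 153
153 → 153  — 153 already appeared earlier.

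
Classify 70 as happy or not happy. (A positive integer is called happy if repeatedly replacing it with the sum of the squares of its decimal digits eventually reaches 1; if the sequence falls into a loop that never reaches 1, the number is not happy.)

70 → 7² + 0² = 49
49 → 4² + 9² = 97
97 → 9² + 7² = 130
130 → 1² + 3² + 0² = 10
10 → 1² + 0² = 1  — reached 1.

happy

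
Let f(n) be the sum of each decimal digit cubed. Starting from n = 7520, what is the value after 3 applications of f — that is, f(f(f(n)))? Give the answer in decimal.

7520 → 7³ + 5³ + 2³ + 0³ = 476
476 → 4³ + 7³ + 6³ = 623
623 → 6³ + 2³ + 3³ = 251

251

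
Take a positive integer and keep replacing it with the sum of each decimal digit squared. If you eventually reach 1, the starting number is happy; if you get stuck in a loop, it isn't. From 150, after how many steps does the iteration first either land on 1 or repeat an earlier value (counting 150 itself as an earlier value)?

150 → 1² + 5² + 0² = 1 + 25 + 0 = 26
26 → 2² + 6² = 4 + 36 = 40
40 → 4² + 0² = 16 + 0 = 16
16 → 1² + 6² = 1 + 36 = 37
37 → 3² + 7² = 9 + 49 = 58
58 → 5² + 8² = 25 + 64 = 89
89 → 8² + 9² = 64 + 81 = 145
145 → 1² + 4² + 5² = 1 + 16 + 25 = 42
42 → 4² + 2² = 16 + 4 = 20
20 → 2² + 0² = 4 + 0 = 4
4 → 4² = 16  — 16 repeats.
That took 11 steps.

11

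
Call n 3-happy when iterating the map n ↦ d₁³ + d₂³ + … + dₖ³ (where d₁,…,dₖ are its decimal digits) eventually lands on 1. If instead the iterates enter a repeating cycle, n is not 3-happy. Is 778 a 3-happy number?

3-happy

778 → 7³ + 7³ + 8³ = 343 + 343 + 512 = 1198
1198 → 1³ + 1³ + 9³ + 8³ = 1 + 1 + 729 + 512 = 1243
1243 → 1³ + 2³ + 4³ + 3³ = 1 + 8 + 64 + 27 = 100
100 → 1³ + 0³ + 0³ = 1 + 0 + 0 = 1  — reached 1.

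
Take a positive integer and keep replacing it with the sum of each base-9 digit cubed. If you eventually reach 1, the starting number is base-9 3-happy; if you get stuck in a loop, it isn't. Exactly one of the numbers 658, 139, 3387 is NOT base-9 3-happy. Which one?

658: 658 → 514 → 244 → 28 → 28  — repeats 28 (not base-9 3-happy)
139: 139 → 281 → 99 → 9 → 1  — reaches 1 (base-9 3-happy)
3387: 3387 → 559 → 729 → 1  — reaches 1 (base-9 3-happy)

658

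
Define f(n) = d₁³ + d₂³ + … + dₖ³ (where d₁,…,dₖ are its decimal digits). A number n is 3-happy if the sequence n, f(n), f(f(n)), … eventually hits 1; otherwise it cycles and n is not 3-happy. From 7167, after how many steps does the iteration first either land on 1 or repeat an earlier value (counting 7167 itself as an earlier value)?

7167 → 903
903 → 756
756 → 684
684 → 792
792 → 1080
1080 → 513
513 → 153
153 → 153  — 153 repeats.
That took 8 steps.

8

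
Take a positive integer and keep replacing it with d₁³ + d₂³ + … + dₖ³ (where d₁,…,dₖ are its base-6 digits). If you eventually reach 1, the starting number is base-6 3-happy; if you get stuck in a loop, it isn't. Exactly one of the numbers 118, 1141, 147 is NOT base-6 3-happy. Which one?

118: 118 → 92 → 43 → 3 → 27 → 91 → 36 → 1  — reaches 1 (base-6 3-happy)
1141: 1141 → 191 → 251 → 251  — repeats 251 (not base-6 3-happy)
147: 147 → 91 → 36 → 1  — reaches 1 (base-6 3-happy)

1141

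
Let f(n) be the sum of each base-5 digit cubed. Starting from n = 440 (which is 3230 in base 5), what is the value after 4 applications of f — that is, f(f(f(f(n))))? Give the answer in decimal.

440 = (3,2,3,0)_5 → 3³ + 2³ + 3³ + 0³ = 62
62 = (2,2,2)_5 → 2³ + 2³ + 2³ = 24
24 = (4,4)_5 → 4³ + 4³ = 128
128 = (1,0,0,3)_5 → 1³ + 0³ + 0³ + 3³ = 28

28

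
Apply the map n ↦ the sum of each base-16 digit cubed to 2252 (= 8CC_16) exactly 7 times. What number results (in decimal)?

6119

2252 = (8,12,12)_16 → 8³ + 12³ + 12³ = 3968
3968 = (15,8,0)_16 → 15³ + 8³ + 0³ = 3887
3887 = (15,2,15)_16 → 15³ + 2³ + 15³ = 6758
6758 = (1,10,6,6)_16 → 1³ + 10³ + 6³ + 6³ = 1433
1433 = (5,9,9)_16 → 5³ + 9³ + 9³ = 1583
1583 = (6,2,15)_16 → 6³ + 2³ + 15³ = 3599
3599 = (14,0,15)_16 → 14³ + 0³ + 15³ = 6119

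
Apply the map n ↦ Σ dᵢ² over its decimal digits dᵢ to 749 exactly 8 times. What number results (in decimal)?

145

749 → 7² + 4² + 9² = 146
146 → 1² + 4² + 6² = 53
53 → 5² + 3² = 34
34 → 3² + 4² = 25
25 → 2² + 5² = 29
29 → 2² + 9² = 85
85 → 8² + 5² = 89
89 → 8² + 9² = 145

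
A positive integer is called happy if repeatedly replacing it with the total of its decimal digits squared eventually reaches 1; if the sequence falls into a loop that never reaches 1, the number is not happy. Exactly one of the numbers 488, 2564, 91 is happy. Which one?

488: 488 → 144 → 33 → 18 → 65 → 61 → 37 → 58 → 89 → 145 → 42 → 20 → 4 → 16 → 37  — repeats 37 (not happy)
2564: 2564 → 81 → 65 → 61 → 37 → 58 → 89 → 145 → 42 → 20 → 4 → 16 → 37  — repeats 37 (not happy)
91: 91 → 82 → 68 → 100 → 1  — reaches 1 (happy)

91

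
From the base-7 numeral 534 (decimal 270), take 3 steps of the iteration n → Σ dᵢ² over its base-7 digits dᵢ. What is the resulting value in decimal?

4

270 = (5,3,4)_7 → 5² + 3² + 4² = 25 + 9 + 16 = 50
50 = (1,0,1)_7 → 1² + 0² + 1² = 1 + 0 + 1 = 2
2 = (2)_7 → 2² = 4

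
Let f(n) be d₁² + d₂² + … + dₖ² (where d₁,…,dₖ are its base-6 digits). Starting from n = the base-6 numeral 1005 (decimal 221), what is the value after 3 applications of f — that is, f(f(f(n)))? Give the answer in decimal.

221 = (1,0,0,5)_6 → 1² + 0² + 0² + 5² = 26
26 = (4,2)_6 → 4² + 2² = 20
20 = (3,2)_6 → 3² + 2² = 13

13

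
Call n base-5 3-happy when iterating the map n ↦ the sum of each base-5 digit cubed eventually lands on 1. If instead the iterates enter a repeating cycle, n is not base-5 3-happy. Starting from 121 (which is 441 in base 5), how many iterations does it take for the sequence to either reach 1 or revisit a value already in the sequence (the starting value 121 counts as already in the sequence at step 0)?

121 = (4,4,1)_5 → 4³ + 4³ + 1³ = 129
129 = (1,0,0,4)_5 → 1³ + 0³ + 0³ + 4³ = 65
65 = (2,3,0)_5 → 2³ + 3³ + 0³ = 35
35 = (1,2,0)_5 → 1³ + 2³ + 0³ = 9
9 = (1,4)_5 → 1³ + 4³ = 65  — 65 repeats.
That took 5 steps.

5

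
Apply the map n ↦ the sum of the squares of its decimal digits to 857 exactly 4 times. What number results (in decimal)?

61

857 → 8² + 5² + 7² = 64 + 25 + 49 = 138
138 → 1² + 3² + 8² = 1 + 9 + 64 = 74
74 → 7² + 4² = 49 + 16 = 65
65 → 6² + 5² = 36 + 25 = 61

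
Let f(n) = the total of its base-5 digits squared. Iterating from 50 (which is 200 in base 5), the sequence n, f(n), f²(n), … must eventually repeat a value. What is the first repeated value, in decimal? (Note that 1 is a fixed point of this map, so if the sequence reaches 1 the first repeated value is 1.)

50 = (2,0,0)_5 → 2² + 0² + 0² = 4 + 0 + 0 = 4
4 = (4)_5 → 4² = 16
16 = (3,1)_5 → 3² + 1² = 9 + 1 = 10
10 = (2,0)_5 → 2² + 0² = 4 + 0 = 4  — 4 already appeared earlier.

4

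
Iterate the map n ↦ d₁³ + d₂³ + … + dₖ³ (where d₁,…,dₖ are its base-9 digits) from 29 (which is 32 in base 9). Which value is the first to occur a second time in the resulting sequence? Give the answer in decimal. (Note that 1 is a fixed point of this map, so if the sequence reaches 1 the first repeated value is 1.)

35

29 = (3,2)_9 → 3³ + 2³ = 27 + 8 = 35
35 = (3,8)_9 → 3³ + 8³ = 27 + 512 = 539
539 = (6,5,8)_9 → 6³ + 5³ + 8³ = 216 + 125 + 512 = 853
853 = (1,1,4,7)_9 → 1³ + 1³ + 4³ + 7³ = 1 + 1 + 64 + 343 = 409
409 = (5,0,4)_9 → 5³ + 0³ + 4³ = 125 + 0 + 64 = 189
189 = (2,3,0)_9 → 2³ + 3³ + 0³ = 8 + 27 + 0 = 35  — 35 already appeared earlier.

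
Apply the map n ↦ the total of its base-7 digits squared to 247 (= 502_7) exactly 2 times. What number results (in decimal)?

247 = (5,0,2)_7 → 29
29 = (4,1)_7 → 17

17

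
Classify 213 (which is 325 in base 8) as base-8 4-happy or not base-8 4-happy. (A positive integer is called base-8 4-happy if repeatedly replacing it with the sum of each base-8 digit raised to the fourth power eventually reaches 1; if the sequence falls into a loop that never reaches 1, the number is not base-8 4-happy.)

213 = (3,2,5)_8 → 722
722 = (1,3,2,2)_8 → 114
114 = (1,6,2)_8 → 1313
1313 = (2,4,4,1)_8 → 529
529 = (1,0,2,1)_8 → 18
18 = (2,2)_8 → 32
32 = (4,0)_8 → 256
256 = (4,0,0)_8 → 256  — 256 already seen; the sequence cycles without reaching 1.

not base-8 4-happy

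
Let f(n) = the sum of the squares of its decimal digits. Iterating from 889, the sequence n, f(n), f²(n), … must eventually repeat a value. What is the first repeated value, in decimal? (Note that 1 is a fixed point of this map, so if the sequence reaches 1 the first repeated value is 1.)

89

889 → 8² + 8² + 9² = 64 + 64 + 81 = 209
209 → 2² + 0² + 9² = 4 + 0 + 81 = 85
85 → 8² + 5² = 64 + 25 = 89
89 → 8² + 9² = 64 + 81 = 145
145 → 1² + 4² + 5² = 1 + 16 + 25 = 42
42 → 4² + 2² = 16 + 4 = 20
20 → 2² + 0² = 4 + 0 = 4
4 → 4² = 16
16 → 1² + 6² = 1 + 36 = 37
37 → 3² + 7² = 9 + 49 = 58
58 → 5² + 8² = 25 + 64 = 89  — 89 already appeared earlier.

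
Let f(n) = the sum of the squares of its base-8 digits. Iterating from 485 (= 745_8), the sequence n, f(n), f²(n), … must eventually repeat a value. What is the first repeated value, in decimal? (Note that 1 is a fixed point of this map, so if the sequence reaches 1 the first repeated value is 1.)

485 = (7,4,5)_8 → 7² + 4² + 5² = 90
90 = (1,3,2)_8 → 1² + 3² + 2² = 14
14 = (1,6)_8 → 1² + 6² = 37
37 = (4,5)_8 → 4² + 5² = 41
41 = (5,1)_8 → 5² + 1² = 26
26 = (3,2)_8 → 3² + 2² = 13
13 = (1,5)_8 → 1² + 5² = 26  — 26 already appeared earlier.

26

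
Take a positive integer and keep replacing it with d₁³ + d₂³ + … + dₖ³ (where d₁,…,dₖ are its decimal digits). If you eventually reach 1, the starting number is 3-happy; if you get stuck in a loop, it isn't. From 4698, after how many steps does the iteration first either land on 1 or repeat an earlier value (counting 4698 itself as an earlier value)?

4

4698 → 4³ + 6³ + 9³ + 8³ = 64 + 216 + 729 + 512 = 1521
1521 → 1³ + 5³ + 2³ + 1³ = 1 + 125 + 8 + 1 = 135
135 → 1³ + 3³ + 5³ = 1 + 27 + 125 = 153
153 → 1³ + 5³ + 3³ = 1 + 125 + 27 = 153  — 153 repeats.
That took 4 steps.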